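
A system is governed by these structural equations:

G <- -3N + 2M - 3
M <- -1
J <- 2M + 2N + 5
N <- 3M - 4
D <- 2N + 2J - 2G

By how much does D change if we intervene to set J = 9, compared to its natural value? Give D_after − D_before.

40

do(J=9) replaces the equation J <- 2M + 2N + 5 with the constant J = 9.
N = 3M - 4  [with M=-1]  = -7
G = -3N + 2M - 3  [with N=-7, M=-1]  = 16
D = 2N + 2J - 2G  [with N=-7, J=9, G=16]  = -28
Without intervention: N = 3M - 4  [with M=-1]  = -7; J = 2M + 2N + 5  [with M=-1, N=-7]  = -11; G = -3N + 2M - 3  [with N=-7, M=-1]  = 16; D = 2N + 2J - 2G  [with N=-7, J=-11, G=16]  = -68.
Change = -28 − (-68) = 40.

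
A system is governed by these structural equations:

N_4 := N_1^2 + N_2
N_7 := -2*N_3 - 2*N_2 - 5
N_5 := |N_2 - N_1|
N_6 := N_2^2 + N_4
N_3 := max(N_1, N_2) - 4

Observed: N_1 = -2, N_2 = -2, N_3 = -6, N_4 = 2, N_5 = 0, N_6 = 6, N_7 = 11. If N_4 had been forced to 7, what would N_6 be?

11

Under do(N_4=7), the mechanism N_4 := N_1^2 + N_2 is discarded; N_4 is fixed at 7.
N_6 = N_2^2 + N_4  [with N_2=-2, N_4=7]  = 11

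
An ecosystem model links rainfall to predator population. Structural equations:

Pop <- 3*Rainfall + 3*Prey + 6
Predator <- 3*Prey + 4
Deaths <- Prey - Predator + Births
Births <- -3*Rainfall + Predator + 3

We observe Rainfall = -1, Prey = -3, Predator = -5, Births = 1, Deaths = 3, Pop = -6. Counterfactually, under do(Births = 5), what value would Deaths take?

7

Intervening sets Births = 5 and removes its equation (Births <- -3*Rainfall + Predator + 3).
Predator = 3*Prey + 4  [with Prey=-3]  = -5
Deaths = Prey - Predator + Births  [with Prey=-3, Predator=-5, Births=5]  = 7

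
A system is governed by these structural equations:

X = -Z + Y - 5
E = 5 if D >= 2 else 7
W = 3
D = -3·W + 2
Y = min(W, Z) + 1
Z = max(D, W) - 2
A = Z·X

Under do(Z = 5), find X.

The intervention breaks the incoming arrows to Z: Z = max(D, W) - 2 no longer applies, and Z = 5.
Y = min(W, Z) + 1  [with W=3, Z=5]  = 4
X = -Z + Y - 5  [with Z=5, Y=4]  = -6

-6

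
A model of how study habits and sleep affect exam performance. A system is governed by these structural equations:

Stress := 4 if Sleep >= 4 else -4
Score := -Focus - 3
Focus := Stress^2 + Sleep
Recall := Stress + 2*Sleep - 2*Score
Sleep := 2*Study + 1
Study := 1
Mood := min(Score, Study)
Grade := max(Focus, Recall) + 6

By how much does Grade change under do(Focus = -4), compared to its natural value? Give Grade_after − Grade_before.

do(Focus=-4) replaces the equation Focus := Stress^2 + Sleep with the constant Focus = -4.
Sleep = 2*Study + 1  [with Study=1]  = 3
Stress = 4 if Sleep >= 4 else -4  [with Sleep=3]  = -4
Score = -Focus - 3  [with Focus=-4]  = 1
Recall = Stress + 2*Sleep - 2*Score  [with Stress=-4, Sleep=3, Score=1]  = 0
Grade = max(Focus, Recall) + 6  [with Focus=-4, Recall=0]  = 6
Without intervention: Sleep = 2*Study + 1  [with Study=1]  = 3; Stress = 4 if Sleep >= 4 else -4  [with Sleep=3]  = -4; Focus = Stress^2 + Sleep  [with Stress=-4, Sleep=3]  = 19; Score = -Focus - 3  [with Focus=19]  = -22; Recall = Stress + 2*Sleep - 2*Score  [with Stress=-4, Sleep=3, Score=-22]  = 46; Grade = max(Focus, Recall) + 6  [with Focus=19, Recall=46]  = 52.
Change = 6 − 52 = -46.

-46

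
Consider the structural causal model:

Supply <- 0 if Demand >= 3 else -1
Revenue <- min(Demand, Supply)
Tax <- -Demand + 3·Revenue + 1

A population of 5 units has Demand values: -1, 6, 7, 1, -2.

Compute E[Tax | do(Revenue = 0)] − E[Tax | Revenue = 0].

4.3

Every unit gets Revenue=0 under the intervention. Tax values become 2, -5, -6, 0, 3; E[Tax|do(Revenue=0)] = -1.2.
Conditioning on Revenue=0 selects the 2 unit(s) with Demand ∈ {6, 7}. Their Tax values: -5, -6. Mean = -5.5.
Difference = -1.2 − (-5.5) = 4.3.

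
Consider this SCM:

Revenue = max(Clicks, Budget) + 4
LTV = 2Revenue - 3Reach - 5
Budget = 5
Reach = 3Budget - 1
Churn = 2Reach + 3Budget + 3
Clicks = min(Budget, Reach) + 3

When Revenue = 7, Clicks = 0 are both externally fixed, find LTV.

-33

The joint intervention fixes Revenue = 7, Clicks = 0, removing each variable's own equation.
Reach = 3Budget - 1  [with Budget=5]  = 14
LTV = 2Revenue - 3Reach - 5  [with Revenue=7, Reach=14]  = -33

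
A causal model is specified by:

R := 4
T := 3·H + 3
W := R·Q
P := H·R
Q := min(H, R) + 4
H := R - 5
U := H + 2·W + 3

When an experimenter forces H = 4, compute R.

Under do(H=4), the mechanism H := R - 5 is discarded; H is fixed at 4.
R is not downstream of the intervention, so its value is determined by the original equations.

4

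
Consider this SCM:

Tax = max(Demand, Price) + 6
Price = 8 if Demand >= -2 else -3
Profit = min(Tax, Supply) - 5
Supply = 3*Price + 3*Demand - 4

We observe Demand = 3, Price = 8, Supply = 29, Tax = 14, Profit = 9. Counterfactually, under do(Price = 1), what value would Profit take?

do(Price=1) replaces the equation Price = 8 if Demand >= -2 else -3 with the constant Price = 1.
Supply = 3*Price + 3*Demand - 4  [with Price=1, Demand=3]  = 8
Tax = max(Demand, Price) + 6  [with Demand=3, Price=1]  = 9
Profit = min(Tax, Supply) - 5  [with Tax=9, Supply=8]  = 3

3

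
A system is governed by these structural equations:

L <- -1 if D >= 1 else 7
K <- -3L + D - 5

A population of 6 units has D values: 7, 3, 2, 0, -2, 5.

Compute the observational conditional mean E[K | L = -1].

2.25

Observing L=-1 restricts to units where L's equation naturally yields -1: D ∈ {7, 3, 2, 5}. In that subpopulation K = 5, 1, 0, 3, mean 2.25.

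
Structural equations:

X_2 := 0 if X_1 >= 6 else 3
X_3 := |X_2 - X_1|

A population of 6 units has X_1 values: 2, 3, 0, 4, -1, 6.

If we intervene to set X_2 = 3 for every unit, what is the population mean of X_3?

do(X_2=3) breaks X_2's dependence on X_1. With X_2=3 fixed, X_3 across the units is 1, 0, 3, 1, 4, 3, mean 2.

2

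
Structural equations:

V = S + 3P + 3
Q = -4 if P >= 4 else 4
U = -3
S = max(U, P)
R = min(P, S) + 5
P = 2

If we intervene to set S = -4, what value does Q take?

The intervention breaks the incoming arrows to S: S = max(U, P) no longer applies, and S = -4.
No directed path runs from S to Q, so Q keeps its natural value.
Q = -4 if P >= 4 else 4  [with P=2]  = 4

4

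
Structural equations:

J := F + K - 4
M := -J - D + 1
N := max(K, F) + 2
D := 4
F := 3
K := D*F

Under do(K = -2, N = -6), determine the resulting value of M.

The joint intervention fixes K = -2, N = -6, removing each variable's own equation.
J = F + K - 4  [with F=3, K=-2]  = -3
M = -J - D + 1  [with J=-3, D=4]  = 0

0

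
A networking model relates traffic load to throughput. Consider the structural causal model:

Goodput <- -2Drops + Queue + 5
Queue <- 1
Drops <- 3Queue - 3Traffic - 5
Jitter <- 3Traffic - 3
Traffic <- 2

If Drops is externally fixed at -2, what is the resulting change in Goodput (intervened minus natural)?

-12

do(Drops=-2) replaces the equation Drops <- 3Queue - 3Traffic - 5 with the constant Drops = -2.
Goodput = -2Drops + Queue + 5  [with Drops=-2, Queue=1]  = 10
Without intervention: Drops = 3Queue - 3Traffic - 5  [with Queue=1, Traffic=2]  = -8; Goodput = -2Drops + Queue + 5  [with Drops=-8, Queue=1]  = 22.
Change = 10 − 22 = -12.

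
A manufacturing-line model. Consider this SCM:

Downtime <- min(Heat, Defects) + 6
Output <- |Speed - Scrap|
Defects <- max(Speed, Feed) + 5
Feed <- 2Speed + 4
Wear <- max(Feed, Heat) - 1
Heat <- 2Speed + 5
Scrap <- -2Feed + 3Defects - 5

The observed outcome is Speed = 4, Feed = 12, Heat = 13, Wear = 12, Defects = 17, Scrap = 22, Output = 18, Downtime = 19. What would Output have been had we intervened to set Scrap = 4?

Intervening sets Scrap = 4 and removes its equation (Scrap <- -2Feed + 3Defects - 5).
Output = |Speed - Scrap|  [with Speed=4, Scrap=4]  = 0

0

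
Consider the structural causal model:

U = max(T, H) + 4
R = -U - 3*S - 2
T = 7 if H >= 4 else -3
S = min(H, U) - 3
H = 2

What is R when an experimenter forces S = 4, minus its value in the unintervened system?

Intervening sets S = 4 and removes its equation (S = min(H, U) - 3).
T = 7 if H >= 4 else -3  [with H=2]  = -3
U = max(T, H) + 4  [with T=-3, H=2]  = 6
R = -U - 3*S - 2  [with U=6, S=4]  = -20
Without intervention: T = 7 if H >= 4 else -3  [with H=2]  = -3; U = max(T, H) + 4  [with T=-3, H=2]  = 6; S = min(H, U) - 3  [with H=2, U=6]  = -1; R = -U - 3*S - 2  [with U=6, S=-1]  = -5.
Change = -20 − (-5) = -15.

-15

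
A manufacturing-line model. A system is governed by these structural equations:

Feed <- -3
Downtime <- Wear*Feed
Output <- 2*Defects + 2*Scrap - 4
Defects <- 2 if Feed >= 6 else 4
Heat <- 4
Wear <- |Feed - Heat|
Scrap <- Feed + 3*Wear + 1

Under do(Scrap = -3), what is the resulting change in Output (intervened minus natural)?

The intervention breaks the incoming arrows to Scrap: Scrap <- Feed + 3*Wear + 1 no longer applies, and Scrap = -3.
Defects = 2 if Feed >= 6 else 4  [with Feed=-3]  = 4
Output = 2*Defects + 2*Scrap - 4  [with Defects=4, Scrap=-3]  = -2
Without intervention: Wear = |Feed - Heat|  [with Feed=-3, Heat=4]  = 7; Defects = 2 if Feed >= 6 else 4  [with Feed=-3]  = 4; Scrap = Feed + 3*Wear + 1  [with Feed=-3, Wear=7]  = 19; Output = 2*Defects + 2*Scrap - 4  [with Defects=4, Scrap=19]  = 42.
Change = -2 − 42 = -44.

-44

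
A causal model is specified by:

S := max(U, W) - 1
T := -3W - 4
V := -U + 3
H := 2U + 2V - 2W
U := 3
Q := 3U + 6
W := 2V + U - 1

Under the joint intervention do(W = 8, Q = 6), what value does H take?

The joint intervention fixes W = 8, Q = 6, removing each variable's own equation.
V = -U + 3  [with U=3]  = 0
H = 2U + 2V - 2W  [with U=3, V=0, W=8]  = -10

-10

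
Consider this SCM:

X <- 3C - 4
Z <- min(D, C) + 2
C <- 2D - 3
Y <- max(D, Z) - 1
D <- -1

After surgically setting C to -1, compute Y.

Under do(C=-1), the mechanism C <- 2D - 3 is discarded; C is fixed at -1.
Z = min(D, C) + 2  [with D=-1, C=-1]  = 1
Y = max(D, Z) - 1  [with D=-1, Z=1]  = 0

0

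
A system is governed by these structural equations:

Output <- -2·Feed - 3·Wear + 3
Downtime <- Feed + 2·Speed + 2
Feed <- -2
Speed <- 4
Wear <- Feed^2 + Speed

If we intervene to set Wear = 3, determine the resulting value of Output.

-2

The intervention breaks the incoming arrows to Wear: Wear <- Feed^2 + Speed no longer applies, and Wear = 3.
Output = -2·Feed - 3·Wear + 3  [with Feed=-2, Wear=3]  = -2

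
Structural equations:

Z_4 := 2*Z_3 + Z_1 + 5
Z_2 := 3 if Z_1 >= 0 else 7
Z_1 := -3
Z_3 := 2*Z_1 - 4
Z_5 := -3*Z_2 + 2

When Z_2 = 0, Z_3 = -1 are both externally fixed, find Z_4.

0

Setting Z_2 = 0, Z_3 = -1 by intervention discards those variables' equations.
Z_4 = 2*Z_3 + Z_1 + 5  [with Z_3=-1, Z_1=-3]  = 0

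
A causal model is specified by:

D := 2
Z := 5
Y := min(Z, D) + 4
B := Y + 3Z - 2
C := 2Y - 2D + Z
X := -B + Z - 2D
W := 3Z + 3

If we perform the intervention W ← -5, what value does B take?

Under do(W=-5), the mechanism W := 3Z + 3 is discarded; W is fixed at -5.
Since B is not a descendant of the intervened variable, it is unaffected.
Y = min(Z, D) + 4  [with Z=5, D=2]  = 6
B = Y + 3Z - 2  [with Y=6, Z=5]  = 19

19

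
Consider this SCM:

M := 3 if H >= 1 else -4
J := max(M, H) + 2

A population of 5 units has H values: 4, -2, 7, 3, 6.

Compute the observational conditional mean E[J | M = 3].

E[J|M=3] averages over only the 4 units with M=3 (H = 4, 7, 3, 6): J = 6, 9, 5, 8, mean 7.

7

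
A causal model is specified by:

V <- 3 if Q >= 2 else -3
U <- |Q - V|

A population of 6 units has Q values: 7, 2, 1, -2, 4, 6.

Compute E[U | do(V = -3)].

6

The intervention sets V=-3 in all 6 units regardless of Q. Recomputing U per unit gives 10, 5, 4, 1, 7, 9; average 6.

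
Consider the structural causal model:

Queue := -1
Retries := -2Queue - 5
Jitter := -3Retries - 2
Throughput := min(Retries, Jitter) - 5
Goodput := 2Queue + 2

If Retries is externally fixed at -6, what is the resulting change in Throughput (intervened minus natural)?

Under do(Retries=-6), the mechanism Retries := -2Queue - 5 is discarded; Retries is fixed at -6.
Jitter = -3Retries - 2  [with Retries=-6]  = 16
Throughput = min(Retries, Jitter) - 5  [with Retries=-6, Jitter=16]  = -11
Without intervention: Retries = -2Queue - 5  [with Queue=-1]  = -3; Jitter = -3Retries - 2  [with Retries=-3]  = 7; Throughput = min(Retries, Jitter) - 5  [with Retries=-3, Jitter=7]  = -8.
Change = -11 − (-8) = -3.

-3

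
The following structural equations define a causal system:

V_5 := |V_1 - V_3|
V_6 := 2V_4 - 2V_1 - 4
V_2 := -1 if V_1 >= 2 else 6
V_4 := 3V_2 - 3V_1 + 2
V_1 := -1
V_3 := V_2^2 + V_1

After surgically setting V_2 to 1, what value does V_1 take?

-1

Under do(V_2=1), the mechanism V_2 := -1 if V_1 >= 2 else 6 is discarded; V_2 is fixed at 1.
V_1 is not downstream of the intervention, so its value is determined by the original equations.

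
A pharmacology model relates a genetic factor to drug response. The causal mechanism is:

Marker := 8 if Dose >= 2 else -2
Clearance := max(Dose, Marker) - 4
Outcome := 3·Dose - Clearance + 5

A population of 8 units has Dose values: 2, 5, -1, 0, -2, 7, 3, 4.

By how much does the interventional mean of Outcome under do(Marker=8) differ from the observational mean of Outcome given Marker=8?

Under do(Marker=8), Marker's equation is replaced by Marker=8 for every unit. Per-unit Outcome: 7, 16, -2, 1, -5, 22, 10, 13. Mean = 7.75.
Observing Marker=8 restricts to units where Marker's equation naturally yields 8: Dose ∈ {2, 5, 7, 3, 4}. In that subpopulation Outcome = 7, 16, 22, 10, 13, mean 13.6.
Difference = 7.75 − 13.6 = -5.85.

-5.85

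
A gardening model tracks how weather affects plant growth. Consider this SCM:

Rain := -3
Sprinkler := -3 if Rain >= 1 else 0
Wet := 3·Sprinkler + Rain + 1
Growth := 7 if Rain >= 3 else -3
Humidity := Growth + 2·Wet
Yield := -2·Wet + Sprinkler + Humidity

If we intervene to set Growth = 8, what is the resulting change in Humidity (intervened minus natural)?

Intervening sets Growth = 8 and removes its equation (Growth := 7 if Rain >= 3 else -3).
Sprinkler = -3 if Rain >= 1 else 0  [with Rain=-3]  = 0
Wet = 3·Sprinkler + Rain + 1  [with Sprinkler=0, Rain=-3]  = -2
Humidity = Growth + 2·Wet  [with Growth=8, Wet=-2]  = 4
Without intervention: Sprinkler = -3 if Rain >= 1 else 0  [with Rain=-3]  = 0; Wet = 3·Sprinkler + Rain + 1  [with Sprinkler=0, Rain=-3]  = -2; Growth = 7 if Rain >= 3 else -3  [with Rain=-3]  = -3; Humidity = Growth + 2·Wet  [with Growth=-3, Wet=-2]  = -7.
Change = 4 − (-7) = 11.

11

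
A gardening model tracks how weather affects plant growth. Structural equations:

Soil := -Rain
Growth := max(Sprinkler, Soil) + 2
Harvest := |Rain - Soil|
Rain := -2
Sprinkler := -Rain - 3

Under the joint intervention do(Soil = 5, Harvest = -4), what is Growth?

7

The joint intervention fixes Soil = 5, Harvest = -4, removing each variable's own equation.
Sprinkler = -Rain - 3  [with Rain=-2]  = -1
Growth = max(Sprinkler, Soil) + 2  [with Sprinkler=-1, Soil=5]  = 7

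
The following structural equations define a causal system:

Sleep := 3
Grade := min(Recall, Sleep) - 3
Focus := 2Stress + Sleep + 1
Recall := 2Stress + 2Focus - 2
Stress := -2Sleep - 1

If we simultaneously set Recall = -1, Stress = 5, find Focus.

Setting Recall = -1, Stress = 5 by intervention discards those variables' equations.
Focus = 2Stress + Sleep + 1  [with Stress=5, Sleep=3]  = 14

14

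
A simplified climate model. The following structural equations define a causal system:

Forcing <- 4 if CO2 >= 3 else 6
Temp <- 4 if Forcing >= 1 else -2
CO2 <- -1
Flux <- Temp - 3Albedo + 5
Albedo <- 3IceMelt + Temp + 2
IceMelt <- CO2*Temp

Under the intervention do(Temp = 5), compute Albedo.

-8

do(Temp=5) replaces the equation Temp <- 4 if Forcing >= 1 else -2 with the constant Temp = 5.
IceMelt = CO2*Temp  [with CO2=-1, Temp=5]  = -5
Albedo = 3IceMelt + Temp + 2  [with IceMelt=-5, Temp=5]  = -8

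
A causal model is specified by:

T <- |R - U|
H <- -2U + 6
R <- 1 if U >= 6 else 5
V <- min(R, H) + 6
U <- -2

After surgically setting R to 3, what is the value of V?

Under do(R=3), the mechanism R <- 1 if U >= 6 else 5 is discarded; R is fixed at 3.
H = -2U + 6  [with U=-2]  = 10
V = min(R, H) + 6  [with R=3, H=10]  = 9

9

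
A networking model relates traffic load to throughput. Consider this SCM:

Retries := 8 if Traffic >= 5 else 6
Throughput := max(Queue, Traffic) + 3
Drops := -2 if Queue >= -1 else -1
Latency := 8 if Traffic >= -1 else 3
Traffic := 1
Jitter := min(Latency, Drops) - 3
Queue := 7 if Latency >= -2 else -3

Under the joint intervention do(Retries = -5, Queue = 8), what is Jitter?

The joint intervention fixes Retries = -5, Queue = 8, removing each variable's own equation.
Latency = 8 if Traffic >= -1 else 3  [with Traffic=1]  = 8
Drops = -2 if Queue >= -1 else -1  [with Queue=8]  = -2
Jitter = min(Latency, Drops) - 3  [with Latency=8, Drops=-2]  = -5

-5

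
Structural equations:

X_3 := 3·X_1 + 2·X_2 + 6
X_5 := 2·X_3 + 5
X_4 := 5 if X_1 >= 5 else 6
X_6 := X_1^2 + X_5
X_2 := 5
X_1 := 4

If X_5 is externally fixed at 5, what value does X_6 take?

21

The intervention breaks the incoming arrows to X_5: X_5 := 2·X_3 + 5 no longer applies, and X_5 = 5.
X_6 = X_1^2 + X_5  [with X_1=4, X_5=5]  = 21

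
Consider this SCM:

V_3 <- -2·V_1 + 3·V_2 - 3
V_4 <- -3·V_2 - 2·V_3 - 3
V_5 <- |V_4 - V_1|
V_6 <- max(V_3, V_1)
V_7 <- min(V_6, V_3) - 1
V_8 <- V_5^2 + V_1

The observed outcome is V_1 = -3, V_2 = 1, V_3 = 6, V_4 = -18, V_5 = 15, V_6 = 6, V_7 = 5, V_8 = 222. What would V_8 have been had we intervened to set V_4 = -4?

-2

do(V_4=-4) replaces the equation V_4 <- -3·V_2 - 2·V_3 - 3 with the constant V_4 = -4.
V_5 = |V_4 - V_1|  [with V_4=-4, V_1=-3]  = 1
V_8 = V_5^2 + V_1  [with V_5=1, V_1=-3]  = -2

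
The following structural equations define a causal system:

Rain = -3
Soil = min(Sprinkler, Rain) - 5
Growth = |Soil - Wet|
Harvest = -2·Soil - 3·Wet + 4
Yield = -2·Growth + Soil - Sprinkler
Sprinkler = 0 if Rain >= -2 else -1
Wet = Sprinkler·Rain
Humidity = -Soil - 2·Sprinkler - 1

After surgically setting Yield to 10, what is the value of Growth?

The intervention breaks the incoming arrows to Yield: Yield = -2·Growth + Soil - Sprinkler no longer applies, and Yield = 10.
Growth is not downstream of the intervention, so its value is determined by the original equations.
Sprinkler = 0 if Rain >= -2 else -1  [with Rain=-3]  = -1
Soil = min(Sprinkler, Rain) - 5  [with Sprinkler=-1, Rain=-3]  = -8
Wet = Sprinkler·Rain  [with Sprinkler=-1, Rain=-3]  = 3
Growth = |Soil - Wet|  [with Soil=-8, Wet=3]  = 11

11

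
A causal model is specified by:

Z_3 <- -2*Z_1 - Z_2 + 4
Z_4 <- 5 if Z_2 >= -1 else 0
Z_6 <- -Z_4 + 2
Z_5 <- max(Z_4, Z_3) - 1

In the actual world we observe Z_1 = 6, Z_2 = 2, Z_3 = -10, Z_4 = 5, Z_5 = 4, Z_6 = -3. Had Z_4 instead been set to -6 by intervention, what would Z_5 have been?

-7

Intervening sets Z_4 = -6 and removes its equation (Z_4 <- 5 if Z_2 >= -1 else 0).
Z_3 = -2*Z_1 - Z_2 + 4  [with Z_1=6, Z_2=2]  = -10
Z_5 = max(Z_4, Z_3) - 1  [with Z_4=-6, Z_3=-10]  = -7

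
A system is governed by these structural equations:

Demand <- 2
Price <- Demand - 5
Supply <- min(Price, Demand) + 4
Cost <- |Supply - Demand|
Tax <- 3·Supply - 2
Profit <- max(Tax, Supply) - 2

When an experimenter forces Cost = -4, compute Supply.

Under do(Cost=-4), the mechanism Cost <- |Supply - Demand| is discarded; Cost is fixed at -4.
Since Supply is not a descendant of the intervened variable, it is unaffected.
Price = Demand - 5  [with Demand=2]  = -3
Supply = min(Price, Demand) + 4  [with Price=-3, Demand=2]  = 1

1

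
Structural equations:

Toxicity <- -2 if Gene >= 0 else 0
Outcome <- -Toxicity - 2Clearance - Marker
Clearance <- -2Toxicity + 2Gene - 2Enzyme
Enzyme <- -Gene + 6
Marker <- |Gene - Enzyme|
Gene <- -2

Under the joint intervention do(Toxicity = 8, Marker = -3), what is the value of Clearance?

The joint intervention fixes Toxicity = 8, Marker = -3, removing each variable's own equation.
Enzyme = -Gene + 6  [with Gene=-2]  = 8
Clearance = -2Toxicity + 2Gene - 2Enzyme  [with Toxicity=8, Gene=-2, Enzyme=8]  = -36

-36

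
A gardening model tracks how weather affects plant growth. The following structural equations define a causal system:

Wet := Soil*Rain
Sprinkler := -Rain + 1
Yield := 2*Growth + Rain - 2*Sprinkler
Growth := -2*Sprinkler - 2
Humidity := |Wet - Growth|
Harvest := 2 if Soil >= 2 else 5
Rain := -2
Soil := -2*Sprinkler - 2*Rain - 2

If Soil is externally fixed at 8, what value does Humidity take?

8

The intervention breaks the incoming arrows to Soil: Soil := -2*Sprinkler - 2*Rain - 2 no longer applies, and Soil = 8.
Sprinkler = -Rain + 1  [with Rain=-2]  = 3
Wet = Soil*Rain  [with Soil=8, Rain=-2]  = -16
Growth = -2*Sprinkler - 2  [with Sprinkler=3]  = -8
Humidity = |Wet - Growth|  [with Wet=-16, Growth=-8]  = 8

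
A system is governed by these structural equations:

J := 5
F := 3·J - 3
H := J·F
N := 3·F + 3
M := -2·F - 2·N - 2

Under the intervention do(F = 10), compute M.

-88

do(F=10) replaces the equation F := 3·J - 3 with the constant F = 10.
N = 3·F + 3  [with F=10]  = 33
M = -2·F - 2·N - 2  [with F=10, N=33]  = -88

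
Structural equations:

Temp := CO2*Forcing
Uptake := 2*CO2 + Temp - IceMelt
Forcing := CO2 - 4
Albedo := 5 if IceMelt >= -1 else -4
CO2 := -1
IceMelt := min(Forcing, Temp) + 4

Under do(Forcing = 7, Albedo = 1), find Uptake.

Setting Forcing = 7, Albedo = 1 by intervention discards those variables' equations.
Temp = CO2*Forcing  [with CO2=-1, Forcing=7]  = -7
IceMelt = min(Forcing, Temp) + 4  [with Forcing=7, Temp=-7]  = -3
Uptake = 2*CO2 + Temp - IceMelt  [with CO2=-1, Temp=-7, IceMelt=-3]  = -6

-6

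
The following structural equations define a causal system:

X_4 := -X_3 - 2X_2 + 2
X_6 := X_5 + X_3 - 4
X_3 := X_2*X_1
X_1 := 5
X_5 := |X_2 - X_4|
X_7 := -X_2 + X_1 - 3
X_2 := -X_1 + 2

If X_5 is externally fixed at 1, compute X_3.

do(X_5=1) replaces the equation X_5 := |X_2 - X_4| with the constant X_5 = 1.
X_3 is not downstream of the intervention, so its value is determined by the original equations.
X_2 = -X_1 + 2  [with X_1=5]  = -3
X_3 = X_2*X_1  [with X_2=-3, X_1=5]  = -15

-15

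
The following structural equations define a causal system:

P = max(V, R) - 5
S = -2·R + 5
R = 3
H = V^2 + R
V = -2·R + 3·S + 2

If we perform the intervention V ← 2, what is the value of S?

Under do(V=2), the mechanism V = -2·R + 3·S + 2 is discarded; V is fixed at 2.
Since S is not a descendant of the intervened variable, it is unaffected.
S = -2·R + 5  [with R=3]  = -1

-1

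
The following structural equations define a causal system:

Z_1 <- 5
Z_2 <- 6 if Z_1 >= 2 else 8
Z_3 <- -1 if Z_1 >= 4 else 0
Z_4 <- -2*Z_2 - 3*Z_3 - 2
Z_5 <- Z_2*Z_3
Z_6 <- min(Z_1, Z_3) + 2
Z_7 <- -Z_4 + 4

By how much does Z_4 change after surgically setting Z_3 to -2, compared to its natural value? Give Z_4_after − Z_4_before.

3

The intervention breaks the incoming arrows to Z_3: Z_3 <- -1 if Z_1 >= 4 else 0 no longer applies, and Z_3 = -2.
Z_2 = 6 if Z_1 >= 2 else 8  [with Z_1=5]  = 6
Z_4 = -2*Z_2 - 3*Z_3 - 2  [with Z_2=6, Z_3=-2]  = -8
Without intervention: Z_2 = 6 if Z_1 >= 2 else 8  [with Z_1=5]  = 6; Z_3 = -1 if Z_1 >= 4 else 0  [with Z_1=5]  = -1; Z_4 = -2*Z_2 - 3*Z_3 - 2  [with Z_2=6, Z_3=-1]  = -11.
Change = -8 − (-11) = 3.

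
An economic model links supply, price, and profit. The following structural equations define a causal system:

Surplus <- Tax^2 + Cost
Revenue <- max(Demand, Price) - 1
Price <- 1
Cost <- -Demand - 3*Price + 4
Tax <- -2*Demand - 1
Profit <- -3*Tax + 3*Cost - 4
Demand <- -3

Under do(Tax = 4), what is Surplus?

20

Under do(Tax=4), the mechanism Tax <- -2*Demand - 1 is discarded; Tax is fixed at 4.
Cost = -Demand - 3*Price + 4  [with Demand=-3, Price=1]  = 4
Surplus = Tax^2 + Cost  [with Tax=4, Cost=4]  = 20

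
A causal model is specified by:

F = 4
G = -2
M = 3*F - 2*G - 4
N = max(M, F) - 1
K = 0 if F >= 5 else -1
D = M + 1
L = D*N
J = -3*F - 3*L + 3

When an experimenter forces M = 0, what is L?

The intervention breaks the incoming arrows to M: M = 3*F - 2*G - 4 no longer applies, and M = 0.
N = max(M, F) - 1  [with M=0, F=4]  = 3
D = M + 1  [with M=0]  = 1
L = D*N  [with D=1, N=3]  = 3

3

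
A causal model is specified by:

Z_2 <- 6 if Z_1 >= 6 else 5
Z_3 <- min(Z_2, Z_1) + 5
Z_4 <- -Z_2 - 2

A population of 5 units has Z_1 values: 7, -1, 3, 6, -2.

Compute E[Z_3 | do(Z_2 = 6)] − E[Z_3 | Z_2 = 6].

Under do(Z_2=6), Z_2's equation is replaced by Z_2=6 for every unit. Per-unit Z_3: 11, 4, 8, 11, 3. Mean = 7.4.
Observing Z_2=6 restricts to units where Z_2's equation naturally yields 6: Z_1 ∈ {7, 6}. In that subpopulation Z_3 = 11, 11, mean 11.
Difference = 7.4 − 11 = -3.6.

-3.6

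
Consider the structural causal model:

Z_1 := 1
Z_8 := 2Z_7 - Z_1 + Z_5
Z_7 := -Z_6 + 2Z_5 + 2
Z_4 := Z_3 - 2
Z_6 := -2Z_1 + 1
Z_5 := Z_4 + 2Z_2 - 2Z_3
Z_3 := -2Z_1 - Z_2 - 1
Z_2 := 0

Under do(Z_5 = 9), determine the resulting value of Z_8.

50

do(Z_5=9) replaces the equation Z_5 := Z_4 + 2Z_2 - 2Z_3 with the constant Z_5 = 9.
Z_6 = -2Z_1 + 1  [with Z_1=1]  = -1
Z_7 = -Z_6 + 2Z_5 + 2  [with Z_6=-1, Z_5=9]  = 21
Z_8 = 2Z_7 - Z_1 + Z_5  [with Z_7=21, Z_1=1, Z_5=9]  = 50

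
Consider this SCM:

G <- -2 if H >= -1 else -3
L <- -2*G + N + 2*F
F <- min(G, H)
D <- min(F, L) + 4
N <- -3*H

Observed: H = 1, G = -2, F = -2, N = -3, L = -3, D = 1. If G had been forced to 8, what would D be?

Under do(G=8), the mechanism G <- -2 if H >= -1 else -3 is discarded; G is fixed at 8.
F = min(G, H)  [with G=8, H=1]  = 1
N = -3*H  [with H=1]  = -3
L = -2*G + N + 2*F  [with G=8, N=-3, F=1]  = -17
D = min(F, L) + 4  [with F=1, L=-17]  = -13

-13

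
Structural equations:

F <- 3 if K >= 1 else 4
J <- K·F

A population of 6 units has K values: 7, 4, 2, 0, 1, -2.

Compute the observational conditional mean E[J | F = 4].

-4

E[J|F=4] averages over only the 2 units with F=4 (K = 0, -2): J = 0, -8, mean -4.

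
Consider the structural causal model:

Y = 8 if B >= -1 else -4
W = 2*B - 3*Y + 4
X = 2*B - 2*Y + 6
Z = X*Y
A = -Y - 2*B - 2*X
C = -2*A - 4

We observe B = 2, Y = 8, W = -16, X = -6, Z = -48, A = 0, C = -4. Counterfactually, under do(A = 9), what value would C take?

Intervening sets A = 9 and removes its equation (A = -Y - 2*B - 2*X).
C = -2*A - 4  [with A=9]  = -22

-22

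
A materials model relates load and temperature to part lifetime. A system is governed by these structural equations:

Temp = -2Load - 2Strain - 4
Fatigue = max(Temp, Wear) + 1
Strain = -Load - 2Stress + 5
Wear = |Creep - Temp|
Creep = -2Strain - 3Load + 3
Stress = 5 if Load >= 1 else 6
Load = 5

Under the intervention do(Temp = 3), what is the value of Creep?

Intervening sets Temp = 3 and removes its equation (Temp = -2Load - 2Strain - 4).
No directed path runs from Temp to Creep, so Creep keeps its natural value.
Stress = 5 if Load >= 1 else 6  [with Load=5]  = 5
Strain = -Load - 2Stress + 5  [with Load=5, Stress=5]  = -10
Creep = -2Strain - 3Load + 3  [with Strain=-10, Load=5]  = 8

8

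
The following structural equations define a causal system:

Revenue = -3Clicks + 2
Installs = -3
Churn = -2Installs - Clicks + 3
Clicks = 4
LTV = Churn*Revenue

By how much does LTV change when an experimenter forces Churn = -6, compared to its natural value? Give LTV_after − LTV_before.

do(Churn=-6) replaces the equation Churn = -2Installs - Clicks + 3 with the constant Churn = -6.
Revenue = -3Clicks + 2  [with Clicks=4]  = -10
LTV = Churn*Revenue  [with Churn=-6, Revenue=-10]  = 60
Without intervention: Churn = -2Installs - Clicks + 3  [with Installs=-3, Clicks=4]  = 5; Revenue = -3Clicks + 2  [with Clicks=4]  = -10; LTV = Churn*Revenue  [with Churn=5, Revenue=-10]  = -50.
Change = 60 − (-50) = 110.

110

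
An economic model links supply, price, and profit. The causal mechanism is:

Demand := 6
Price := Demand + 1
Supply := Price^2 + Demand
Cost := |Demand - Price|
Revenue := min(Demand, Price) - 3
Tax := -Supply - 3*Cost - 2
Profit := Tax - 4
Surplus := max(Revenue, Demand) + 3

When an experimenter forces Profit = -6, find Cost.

Under do(Profit=-6), the mechanism Profit := Tax - 4 is discarded; Profit is fixed at -6.
Since Cost is not a descendant of the intervened variable, it is unaffected.
Price = Demand + 1  [with Demand=6]  = 7
Cost = |Demand - Price|  [with Demand=6, Price=7]  = 1

1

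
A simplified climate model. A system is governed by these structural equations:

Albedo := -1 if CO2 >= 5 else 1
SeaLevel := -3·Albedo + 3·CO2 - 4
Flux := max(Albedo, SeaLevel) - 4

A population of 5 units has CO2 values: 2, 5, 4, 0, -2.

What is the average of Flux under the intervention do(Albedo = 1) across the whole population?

Under do(Albedo=1), Albedo's equation is replaced by Albedo=1 for every unit. Per-unit Flux: -3, 4, 1, -3, -3. Mean = -0.8.

-0.8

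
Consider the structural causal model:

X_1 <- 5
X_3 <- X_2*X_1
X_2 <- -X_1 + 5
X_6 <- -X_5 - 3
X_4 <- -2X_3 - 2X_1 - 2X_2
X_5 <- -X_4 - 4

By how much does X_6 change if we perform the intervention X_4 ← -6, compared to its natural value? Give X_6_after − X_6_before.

Under do(X_4=-6), the mechanism X_4 <- -2X_3 - 2X_1 - 2X_2 is discarded; X_4 is fixed at -6.
X_5 = -X_4 - 4  [with X_4=-6]  = 2
X_6 = -X_5 - 3  [with X_5=2]  = -5
Without intervention: X_2 = -X_1 + 5  [with X_1=5]  = 0; X_3 = X_2*X_1  [with X_2=0, X_1=5]  = 0; X_4 = -2X_3 - 2X_1 - 2X_2  [with X_3=0, X_1=5, X_2=0]  = -10; X_5 = -X_4 - 4  [with X_4=-10]  = 6; X_6 = -X_5 - 3  [with X_5=6]  = -9.
Change = -5 − (-9) = 4.

4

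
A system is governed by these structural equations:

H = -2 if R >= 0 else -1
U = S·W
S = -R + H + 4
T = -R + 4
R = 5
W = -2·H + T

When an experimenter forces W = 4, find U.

-12

Under do(W=4), the mechanism W = -2·H + T is discarded; W is fixed at 4.
H = -2 if R >= 0 else -1  [with R=5]  = -2
S = -R + H + 4  [with R=5, H=-2]  = -3
U = S·W  [with S=-3, W=4]  = -12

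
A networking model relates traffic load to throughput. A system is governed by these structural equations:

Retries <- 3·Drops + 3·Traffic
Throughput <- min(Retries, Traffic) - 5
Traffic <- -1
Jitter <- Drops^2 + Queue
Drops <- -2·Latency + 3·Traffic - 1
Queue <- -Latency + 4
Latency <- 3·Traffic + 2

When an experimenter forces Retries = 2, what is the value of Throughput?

-6

Under do(Retries=2), the mechanism Retries <- 3·Drops + 3·Traffic is discarded; Retries is fixed at 2.
Throughput = min(Retries, Traffic) - 5  [with Retries=2, Traffic=-1]  = -6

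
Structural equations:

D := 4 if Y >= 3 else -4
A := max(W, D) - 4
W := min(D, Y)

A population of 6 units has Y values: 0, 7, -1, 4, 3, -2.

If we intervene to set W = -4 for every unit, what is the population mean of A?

do(W=-4) breaks W's dependence on Y. With W=-4 fixed, A across the units is -8, 0, -8, 0, 0, -8, mean -4.

-4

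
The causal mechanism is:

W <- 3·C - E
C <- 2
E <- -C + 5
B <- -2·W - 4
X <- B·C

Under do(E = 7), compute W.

-1

The intervention breaks the incoming arrows to E: E <- -C + 5 no longer applies, and E = 7.
W = 3·C - E  [with C=2, E=7]  = -1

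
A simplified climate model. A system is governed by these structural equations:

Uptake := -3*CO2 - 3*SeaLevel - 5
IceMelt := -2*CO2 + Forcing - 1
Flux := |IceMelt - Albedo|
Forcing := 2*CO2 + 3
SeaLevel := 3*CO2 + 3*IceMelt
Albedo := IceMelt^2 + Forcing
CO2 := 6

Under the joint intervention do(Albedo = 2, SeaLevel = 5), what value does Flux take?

0

The joint intervention fixes Albedo = 2, SeaLevel = 5, removing each variable's own equation.
Forcing = 2*CO2 + 3  [with CO2=6]  = 15
IceMelt = -2*CO2 + Forcing - 1  [with CO2=6, Forcing=15]  = 2
Flux = |IceMelt - Albedo|  [with IceMelt=2, Albedo=2]  = 0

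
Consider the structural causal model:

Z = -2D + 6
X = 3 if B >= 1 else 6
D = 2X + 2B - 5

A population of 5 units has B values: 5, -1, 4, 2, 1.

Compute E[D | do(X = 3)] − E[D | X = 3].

-1.6

Under do(X=3), X's equation is replaced by X=3 for every unit. Per-unit D: 11, -1, 9, 5, 3. Mean = 5.4.
Observing X=3 restricts to units where X's equation naturally yields 3: B ∈ {5, 4, 2, 1}. In that subpopulation D = 11, 9, 5, 3, mean 7.
Difference = 5.4 − 7 = -1.6.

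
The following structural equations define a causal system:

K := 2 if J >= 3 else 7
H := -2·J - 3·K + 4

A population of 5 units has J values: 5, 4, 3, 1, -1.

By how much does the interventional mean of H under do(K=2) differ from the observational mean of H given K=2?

The intervention sets K=2 in all 5 units regardless of J. Recomputing H per unit gives -12, -10, -8, -4, 0; average -6.8.
Observing K=2 restricts to units where K's equation naturally yields 2: J ∈ {5, 4, 3}. In that subpopulation H = -12, -10, -8, mean -10.
Difference = -6.8 − (-10) = 3.2.

3.2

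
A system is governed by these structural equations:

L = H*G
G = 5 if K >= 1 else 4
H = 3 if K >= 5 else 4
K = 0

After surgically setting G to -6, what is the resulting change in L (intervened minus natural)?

The intervention breaks the incoming arrows to G: G = 5 if K >= 1 else 4 no longer applies, and G = -6.
H = 3 if K >= 5 else 4  [with K=0]  = 4
L = H*G  [with H=4, G=-6]  = -24
Without intervention: H = 3 if K >= 5 else 4  [with K=0]  = 4; G = 5 if K >= 1 else 4  [with K=0]  = 4; L = H*G  [with H=4, G=4]  = 16.
Change = -24 − 16 = -40.

-40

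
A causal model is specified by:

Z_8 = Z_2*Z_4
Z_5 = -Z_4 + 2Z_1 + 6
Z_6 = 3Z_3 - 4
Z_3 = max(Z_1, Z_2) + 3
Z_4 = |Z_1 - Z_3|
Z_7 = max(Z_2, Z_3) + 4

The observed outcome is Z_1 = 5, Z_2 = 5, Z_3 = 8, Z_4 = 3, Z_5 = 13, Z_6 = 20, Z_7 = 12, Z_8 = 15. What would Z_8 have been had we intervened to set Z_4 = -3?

-15

do(Z_4=-3) replaces the equation Z_4 = |Z_1 - Z_3| with the constant Z_4 = -3.
Z_8 = Z_2*Z_4  [with Z_2=5, Z_4=-3]  = -15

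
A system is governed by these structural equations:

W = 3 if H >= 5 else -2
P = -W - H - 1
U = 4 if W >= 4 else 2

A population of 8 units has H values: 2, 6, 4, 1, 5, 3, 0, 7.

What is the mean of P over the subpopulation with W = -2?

-1

E[P|W=-2] averages over only the 5 units with W=-2 (H = 2, 4, 1, 3, 0): P = -1, -3, 0, -2, 1, mean -1.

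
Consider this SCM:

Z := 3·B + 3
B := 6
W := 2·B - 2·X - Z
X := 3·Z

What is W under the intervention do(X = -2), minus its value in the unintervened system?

The intervention breaks the incoming arrows to X: X := 3·Z no longer applies, and X = -2.
Z = 3·B + 3  [with B=6]  = 21
W = 2·B - 2·X - Z  [with B=6, X=-2, Z=21]  = -5
Without intervention: Z = 3·B + 3  [with B=6]  = 21; X = 3·Z  [with Z=21]  = 63; W = 2·B - 2·X - Z  [with B=6, X=63, Z=21]  = -135.
Change = -5 − (-135) = 130.

130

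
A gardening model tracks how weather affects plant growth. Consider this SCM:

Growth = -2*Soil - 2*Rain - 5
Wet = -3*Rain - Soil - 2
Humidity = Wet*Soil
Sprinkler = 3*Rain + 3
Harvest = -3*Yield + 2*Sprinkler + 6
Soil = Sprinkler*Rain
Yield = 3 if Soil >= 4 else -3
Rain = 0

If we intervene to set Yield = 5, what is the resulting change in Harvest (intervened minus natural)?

do(Yield=5) replaces the equation Yield = 3 if Soil >= 4 else -3 with the constant Yield = 5.
Sprinkler = 3*Rain + 3  [with Rain=0]  = 3
Harvest = -3*Yield + 2*Sprinkler + 6  [with Yield=5, Sprinkler=3]  = -3
Without intervention: Sprinkler = 3*Rain + 3  [with Rain=0]  = 3; Soil = Sprinkler*Rain  [with Sprinkler=3, Rain=0]  = 0; Yield = 3 if Soil >= 4 else -3  [with Soil=0]  = -3; Harvest = -3*Yield + 2*Sprinkler + 6  [with Yield=-3, Sprinkler=3]  = 21.
Change = -3 − 21 = -24.

-24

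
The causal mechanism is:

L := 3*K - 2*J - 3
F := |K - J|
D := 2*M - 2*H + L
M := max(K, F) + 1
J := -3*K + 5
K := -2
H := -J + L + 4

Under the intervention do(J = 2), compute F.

The intervention breaks the incoming arrows to J: J := -3*K + 5 no longer applies, and J = 2.
F = |K - J|  [with K=-2, J=2]  = 4

4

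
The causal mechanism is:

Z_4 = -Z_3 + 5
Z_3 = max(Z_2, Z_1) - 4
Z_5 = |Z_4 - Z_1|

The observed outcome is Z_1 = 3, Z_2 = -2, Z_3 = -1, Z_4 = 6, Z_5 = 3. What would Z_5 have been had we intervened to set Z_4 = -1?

Intervening sets Z_4 = -1 and removes its equation (Z_4 = -Z_3 + 5).
Z_5 = |Z_4 - Z_1|  [with Z_4=-1, Z_1=3]  = 4

4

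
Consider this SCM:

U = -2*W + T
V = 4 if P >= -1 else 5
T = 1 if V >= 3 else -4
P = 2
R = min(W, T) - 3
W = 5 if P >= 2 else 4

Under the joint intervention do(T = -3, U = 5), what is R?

-6

Setting T = -3, U = 5 by intervention discards those variables' equations.
W = 5 if P >= 2 else 4  [with P=2]  = 5
R = min(W, T) - 3  [with W=5, T=-3]  = -6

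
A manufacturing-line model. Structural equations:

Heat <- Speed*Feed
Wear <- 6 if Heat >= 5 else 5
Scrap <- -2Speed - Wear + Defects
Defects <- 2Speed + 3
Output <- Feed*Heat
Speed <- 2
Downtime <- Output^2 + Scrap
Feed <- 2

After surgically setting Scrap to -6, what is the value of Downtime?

58

Intervening sets Scrap = -6 and removes its equation (Scrap <- -2Speed - Wear + Defects).
Heat = Speed*Feed  [with Speed=2, Feed=2]  = 4
Output = Feed*Heat  [with Feed=2, Heat=4]  = 8
Downtime = Output^2 + Scrap  [with Output=8, Scrap=-6]  = 58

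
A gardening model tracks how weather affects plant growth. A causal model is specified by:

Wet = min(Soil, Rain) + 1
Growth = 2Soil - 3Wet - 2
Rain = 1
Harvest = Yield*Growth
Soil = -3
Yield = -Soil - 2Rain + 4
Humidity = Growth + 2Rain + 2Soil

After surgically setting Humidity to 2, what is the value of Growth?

The intervention breaks the incoming arrows to Humidity: Humidity = Growth + 2Rain + 2Soil no longer applies, and Humidity = 2.
Since Growth is not a descendant of the intervened variable, it is unaffected.
Wet = min(Soil, Rain) + 1  [with Soil=-3, Rain=1]  = -2
Growth = 2Soil - 3Wet - 2  [with Soil=-3, Wet=-2]  = -2

-2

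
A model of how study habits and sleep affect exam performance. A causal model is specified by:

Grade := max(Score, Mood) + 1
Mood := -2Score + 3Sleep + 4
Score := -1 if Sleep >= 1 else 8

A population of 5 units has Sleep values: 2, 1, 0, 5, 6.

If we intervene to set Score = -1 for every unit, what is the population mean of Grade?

do(Score=-1) breaks Score's dependence on Sleep. With Score=-1 fixed, Grade across the units is 13, 10, 7, 22, 25, mean 15.4.

15.4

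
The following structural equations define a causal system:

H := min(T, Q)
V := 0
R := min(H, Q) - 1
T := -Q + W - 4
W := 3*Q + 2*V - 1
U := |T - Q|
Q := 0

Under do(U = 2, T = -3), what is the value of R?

Setting U = 2, T = -3 by intervention discards those variables' equations.
H = min(T, Q)  [with T=-3, Q=0]  = -3
R = min(H, Q) - 1  [with H=-3, Q=0]  = -4

-4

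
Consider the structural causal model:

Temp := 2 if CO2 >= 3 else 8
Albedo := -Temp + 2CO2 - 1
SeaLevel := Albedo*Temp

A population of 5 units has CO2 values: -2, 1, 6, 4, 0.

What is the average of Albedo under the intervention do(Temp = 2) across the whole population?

0.6

The intervention sets Temp=2 in all 5 units regardless of CO2. Recomputing Albedo per unit gives -7, -1, 9, 5, -3; average 0.6.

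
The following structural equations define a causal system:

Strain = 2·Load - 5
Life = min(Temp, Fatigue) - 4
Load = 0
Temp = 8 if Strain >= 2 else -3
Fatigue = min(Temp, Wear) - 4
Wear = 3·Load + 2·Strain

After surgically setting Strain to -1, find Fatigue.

-7

do(Strain=-1) replaces the equation Strain = 2·Load - 5 with the constant Strain = -1.
Temp = 8 if Strain >= 2 else -3  [with Strain=-1]  = -3
Wear = 3·Load + 2·Strain  [with Load=0, Strain=-1]  = -2
Fatigue = min(Temp, Wear) - 4  [with Temp=-3, Wear=-2]  = -7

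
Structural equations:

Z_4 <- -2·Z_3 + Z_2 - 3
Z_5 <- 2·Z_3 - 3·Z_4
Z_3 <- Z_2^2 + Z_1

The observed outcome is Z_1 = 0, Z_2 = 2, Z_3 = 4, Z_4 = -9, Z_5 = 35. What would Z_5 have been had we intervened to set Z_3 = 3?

27

do(Z_3=3) replaces the equation Z_3 <- Z_2^2 + Z_1 with the constant Z_3 = 3.
Z_4 = -2·Z_3 + Z_2 - 3  [with Z_3=3, Z_2=2]  = -7
Z_5 = 2·Z_3 - 3·Z_4  [with Z_3=3, Z_4=-7]  = 27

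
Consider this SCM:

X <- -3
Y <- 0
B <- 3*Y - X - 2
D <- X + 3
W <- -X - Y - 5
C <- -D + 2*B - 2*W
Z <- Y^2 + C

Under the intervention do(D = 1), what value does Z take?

5

The intervention breaks the incoming arrows to D: D <- X + 3 no longer applies, and D = 1.
B = 3*Y - X - 2  [with Y=0, X=-3]  = 1
W = -X - Y - 5  [with X=-3, Y=0]  = -2
C = -D + 2*B - 2*W  [with D=1, B=1, W=-2]  = 5
Z = Y^2 + C  [with Y=0, C=5]  = 5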